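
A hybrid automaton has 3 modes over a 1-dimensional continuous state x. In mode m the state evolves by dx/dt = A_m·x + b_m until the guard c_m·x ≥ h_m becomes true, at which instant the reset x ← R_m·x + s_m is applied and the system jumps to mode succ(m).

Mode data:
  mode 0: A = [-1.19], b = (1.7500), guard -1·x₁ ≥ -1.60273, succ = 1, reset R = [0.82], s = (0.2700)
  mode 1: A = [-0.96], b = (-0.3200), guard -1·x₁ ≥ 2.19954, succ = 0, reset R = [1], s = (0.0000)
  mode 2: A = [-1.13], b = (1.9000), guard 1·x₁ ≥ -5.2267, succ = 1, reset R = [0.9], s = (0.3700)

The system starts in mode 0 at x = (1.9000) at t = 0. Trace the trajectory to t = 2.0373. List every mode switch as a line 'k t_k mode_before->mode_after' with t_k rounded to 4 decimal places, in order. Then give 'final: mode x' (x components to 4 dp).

Mode 0: guard c·x = -1.6027 hit at Δt = 0.9904 (t = 0.9904), x⁻ = (1.6027) → reset → x⁺ = (1.5842), jump to mode 1
Mode 1: flow for 1.0469 to horizon, guard not reached → x = (0.3685)

1 0.9904 0->1
final: 1 0.3685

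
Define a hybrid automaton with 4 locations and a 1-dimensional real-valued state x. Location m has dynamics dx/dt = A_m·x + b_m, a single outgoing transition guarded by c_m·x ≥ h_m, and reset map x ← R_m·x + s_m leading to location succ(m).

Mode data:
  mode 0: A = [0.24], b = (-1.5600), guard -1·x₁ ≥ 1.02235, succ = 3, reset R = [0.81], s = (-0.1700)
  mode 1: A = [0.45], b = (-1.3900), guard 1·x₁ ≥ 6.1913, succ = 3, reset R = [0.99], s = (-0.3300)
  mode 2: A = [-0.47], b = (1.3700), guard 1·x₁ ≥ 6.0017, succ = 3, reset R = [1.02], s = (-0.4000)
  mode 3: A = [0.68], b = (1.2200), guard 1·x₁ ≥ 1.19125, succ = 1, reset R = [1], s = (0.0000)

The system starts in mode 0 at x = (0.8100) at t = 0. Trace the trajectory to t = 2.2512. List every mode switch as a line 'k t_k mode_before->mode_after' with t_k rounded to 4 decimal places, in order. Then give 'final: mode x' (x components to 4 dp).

Mode 0: guard c·x = 1.0224 hit at Δt = 1.1632 (t = 1.1632), x⁻ = (-1.0223) → reset → x⁺ = (-0.9981), jump to mode 3
Mode 3: flow for 1.0880 to horizon, guard not reached → x = (-0.1260)

1 1.1632 0->3
final: 3 -0.1260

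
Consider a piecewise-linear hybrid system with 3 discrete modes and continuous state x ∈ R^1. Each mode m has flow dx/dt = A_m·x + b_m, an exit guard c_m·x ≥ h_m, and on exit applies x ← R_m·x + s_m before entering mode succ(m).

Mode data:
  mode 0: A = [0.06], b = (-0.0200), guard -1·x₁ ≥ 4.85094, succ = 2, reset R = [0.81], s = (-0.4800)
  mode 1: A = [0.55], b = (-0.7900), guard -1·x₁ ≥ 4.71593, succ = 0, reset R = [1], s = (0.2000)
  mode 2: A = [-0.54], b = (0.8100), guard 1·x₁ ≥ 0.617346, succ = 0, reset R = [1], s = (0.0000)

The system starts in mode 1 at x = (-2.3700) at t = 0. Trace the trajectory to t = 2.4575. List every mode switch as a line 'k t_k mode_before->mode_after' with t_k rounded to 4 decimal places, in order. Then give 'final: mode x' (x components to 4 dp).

1 0.8730 1->0
2 1.9864 0->2
final: 2 -3.0819

Mode 1: guard c·x = 4.7159 hit at Δt = 0.8730 (t = 0.8730), x⁻ = (-4.7159) → reset → x⁺ = (-4.5159), jump to mode 0
Mode 0: guard c·x = 4.8509 hit at Δt = 1.1134 (t = 1.9864), x⁻ = (-4.8509) → reset → x⁺ = (-4.4093), jump to mode 2
Mode 2: flow for 0.4711 to horizon, guard not reached → x = (-3.0819)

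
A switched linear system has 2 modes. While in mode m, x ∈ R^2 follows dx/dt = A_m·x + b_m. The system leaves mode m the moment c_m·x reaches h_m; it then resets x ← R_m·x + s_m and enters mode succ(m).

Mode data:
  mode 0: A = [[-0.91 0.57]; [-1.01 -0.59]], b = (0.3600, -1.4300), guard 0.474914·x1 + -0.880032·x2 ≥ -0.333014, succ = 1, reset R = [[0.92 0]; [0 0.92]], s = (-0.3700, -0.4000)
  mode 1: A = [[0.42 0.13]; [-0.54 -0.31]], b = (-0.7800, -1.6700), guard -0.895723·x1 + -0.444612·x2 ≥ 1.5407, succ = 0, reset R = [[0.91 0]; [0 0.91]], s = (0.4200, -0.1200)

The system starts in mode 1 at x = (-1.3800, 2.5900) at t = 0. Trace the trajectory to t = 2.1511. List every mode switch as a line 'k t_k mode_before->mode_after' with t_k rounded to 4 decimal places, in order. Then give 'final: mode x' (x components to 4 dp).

1 0.8365 1->0
2 1.8149 0->1
final: 1 -0.9791 -0.5523

Mode 1: guard c·x = 1.5407 hit at Δt = 0.8365 (t = 0.8365), x⁻ = (-2.4787, 1.5284) → reset → x⁺ = (-1.8356, 1.2708), jump to mode 0
Mode 0: guard c·x = -0.3330 hit at Δt = 0.9784 (t = 1.8149), x⁻ = (-0.2399, 0.2489) → reset → x⁺ = (-0.5907, -0.1710), jump to mode 1
Mode 1: flow for 0.3362 to horizon, guard not reached → x = (-0.9791, -0.5523)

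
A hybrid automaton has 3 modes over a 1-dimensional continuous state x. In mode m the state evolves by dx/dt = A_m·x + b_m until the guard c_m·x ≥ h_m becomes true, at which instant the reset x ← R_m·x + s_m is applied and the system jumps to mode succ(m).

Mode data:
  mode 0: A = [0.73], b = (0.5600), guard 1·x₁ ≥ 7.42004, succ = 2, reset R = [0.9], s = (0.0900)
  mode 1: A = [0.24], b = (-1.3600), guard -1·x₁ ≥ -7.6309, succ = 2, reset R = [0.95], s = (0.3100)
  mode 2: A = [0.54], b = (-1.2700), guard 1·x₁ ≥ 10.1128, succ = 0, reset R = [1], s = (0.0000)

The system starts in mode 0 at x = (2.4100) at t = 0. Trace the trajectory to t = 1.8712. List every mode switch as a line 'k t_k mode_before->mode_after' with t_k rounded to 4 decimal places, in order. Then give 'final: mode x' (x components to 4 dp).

Mode 0: guard c·x = 7.4200 hit at Δt = 1.2967 (t = 1.2967), x⁻ = (7.4200) → reset → x⁺ = (6.7680), jump to mode 2
Mode 2: flow for 0.5745 to horizon, guard not reached → x = (8.3744)

1 1.2967 0->2
final: 2 8.3744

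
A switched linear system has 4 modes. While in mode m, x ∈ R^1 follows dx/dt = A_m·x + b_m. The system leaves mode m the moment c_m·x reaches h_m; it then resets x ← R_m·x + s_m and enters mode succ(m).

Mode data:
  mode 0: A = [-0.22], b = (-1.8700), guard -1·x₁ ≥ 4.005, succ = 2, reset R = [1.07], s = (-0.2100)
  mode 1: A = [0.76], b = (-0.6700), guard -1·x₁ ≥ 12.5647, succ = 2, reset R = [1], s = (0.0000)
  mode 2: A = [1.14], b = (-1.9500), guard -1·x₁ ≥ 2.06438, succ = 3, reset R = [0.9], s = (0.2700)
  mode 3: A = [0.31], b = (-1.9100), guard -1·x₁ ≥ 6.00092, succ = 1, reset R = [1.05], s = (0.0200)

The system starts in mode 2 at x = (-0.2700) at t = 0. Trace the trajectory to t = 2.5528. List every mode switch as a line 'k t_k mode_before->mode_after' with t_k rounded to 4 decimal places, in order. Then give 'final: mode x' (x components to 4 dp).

1 0.5658 2->3
2 2.0198 3->1
final: 1 -9.8581

Mode 2: guard c·x = 2.0644 hit at Δt = 0.5658 (t = 0.5658), x⁻ = (-2.0644) → reset → x⁺ = (-1.5879), jump to mode 3
Mode 3: guard c·x = 6.0009 hit at Δt = 1.4540 (t = 2.0198), x⁻ = (-6.0009) → reset → x⁺ = (-6.2810), jump to mode 1
Mode 1: flow for 0.5330 to horizon, guard not reached → x = (-9.8581)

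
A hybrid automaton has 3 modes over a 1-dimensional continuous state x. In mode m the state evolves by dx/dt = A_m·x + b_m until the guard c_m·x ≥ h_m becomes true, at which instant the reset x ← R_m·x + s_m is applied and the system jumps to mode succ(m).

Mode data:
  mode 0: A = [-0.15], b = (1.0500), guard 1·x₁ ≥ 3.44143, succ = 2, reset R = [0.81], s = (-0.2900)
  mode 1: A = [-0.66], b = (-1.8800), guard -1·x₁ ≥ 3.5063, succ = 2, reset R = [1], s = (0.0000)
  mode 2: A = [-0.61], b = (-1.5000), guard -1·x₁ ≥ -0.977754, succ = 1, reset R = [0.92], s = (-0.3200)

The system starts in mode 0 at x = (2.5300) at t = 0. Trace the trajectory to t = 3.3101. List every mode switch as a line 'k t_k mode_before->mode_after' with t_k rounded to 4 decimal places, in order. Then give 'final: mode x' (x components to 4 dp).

Mode 0: guard c·x = 3.4414 hit at Δt = 1.5202 (t = 1.5202), x⁻ = (3.4414) → reset → x⁺ = (2.4976), jump to mode 2
Mode 2: guard c·x = -0.9778 hit at Δt = 0.6003 (t = 2.1205), x⁻ = (0.9778) → reset → x⁺ = (0.5795), jump to mode 1
Mode 1: flow for 1.1896 to horizon, guard not reached → x = (-1.2851)

1 1.5202 0->2
2 2.1205 2->1
final: 1 -1.2851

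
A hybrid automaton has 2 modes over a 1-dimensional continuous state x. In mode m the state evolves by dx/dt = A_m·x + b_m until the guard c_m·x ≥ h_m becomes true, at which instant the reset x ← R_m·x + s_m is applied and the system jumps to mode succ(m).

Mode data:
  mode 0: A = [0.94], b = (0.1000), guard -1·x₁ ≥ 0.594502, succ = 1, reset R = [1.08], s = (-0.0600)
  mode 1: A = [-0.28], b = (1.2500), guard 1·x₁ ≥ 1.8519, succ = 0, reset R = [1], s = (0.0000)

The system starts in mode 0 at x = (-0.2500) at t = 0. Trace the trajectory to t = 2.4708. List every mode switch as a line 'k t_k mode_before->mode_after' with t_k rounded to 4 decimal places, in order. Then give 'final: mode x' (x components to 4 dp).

1 1.3015 0->1
final: 1 0.7404

Mode 0: guard c·x = 0.5945 hit at Δt = 1.3015 (t = 1.3015), x⁻ = (-0.5945) → reset → x⁺ = (-0.7021), jump to mode 1
Mode 1: flow for 1.1693 to horizon, guard not reached → x = (0.7404)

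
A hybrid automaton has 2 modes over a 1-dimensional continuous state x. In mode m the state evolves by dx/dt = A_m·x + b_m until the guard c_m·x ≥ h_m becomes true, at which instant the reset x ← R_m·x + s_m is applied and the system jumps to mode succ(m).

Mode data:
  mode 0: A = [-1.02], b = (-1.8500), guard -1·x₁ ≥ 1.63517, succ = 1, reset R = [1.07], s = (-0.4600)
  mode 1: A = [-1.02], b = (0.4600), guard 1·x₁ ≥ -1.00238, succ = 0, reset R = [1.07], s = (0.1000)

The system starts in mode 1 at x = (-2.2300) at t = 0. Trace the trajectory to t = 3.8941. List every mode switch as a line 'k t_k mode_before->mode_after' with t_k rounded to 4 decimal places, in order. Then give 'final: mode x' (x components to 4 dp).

1 0.6003 1->0
2 2.1198 0->1
3 2.7126 1->0
final: 0 -1.5617

Mode 1: guard c·x = -1.0024 hit at Δt = 0.6003 (t = 0.6003), x⁻ = (-1.0024) → reset → x⁺ = (-0.9725), jump to mode 0
Mode 0: guard c·x = 1.6352 hit at Δt = 1.5195 (t = 2.1198), x⁻ = (-1.6352) → reset → x⁺ = (-2.2096), jump to mode 1
Mode 1: guard c·x = -1.0024 hit at Δt = 0.5928 (t = 2.7126), x⁻ = (-1.0024) → reset → x⁺ = (-0.9725), jump to mode 0
Mode 0: flow for 1.1815 to horizon, guard not reached → x = (-1.5617)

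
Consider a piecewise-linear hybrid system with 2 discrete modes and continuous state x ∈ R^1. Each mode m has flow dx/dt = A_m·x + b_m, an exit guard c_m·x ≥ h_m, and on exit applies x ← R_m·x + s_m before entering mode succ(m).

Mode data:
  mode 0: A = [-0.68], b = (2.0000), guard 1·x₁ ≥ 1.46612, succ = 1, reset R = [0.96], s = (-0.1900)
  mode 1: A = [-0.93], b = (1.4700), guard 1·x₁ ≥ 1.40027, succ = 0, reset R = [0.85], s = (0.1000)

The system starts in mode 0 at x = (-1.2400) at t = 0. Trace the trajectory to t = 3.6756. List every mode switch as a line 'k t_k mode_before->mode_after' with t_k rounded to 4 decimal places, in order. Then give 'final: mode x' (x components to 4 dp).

1 1.5322 0->1
2 2.2847 1->0
3 2.4504 0->1
4 3.2029 1->0
5 3.3685 0->1
final: 1 1.3077

Mode 0: guard c·x = 1.4661 hit at Δt = 1.5322 (t = 1.5322), x⁻ = (1.4661) → reset → x⁺ = (1.2175), jump to mode 1
Mode 1: guard c·x = 1.4003 hit at Δt = 0.7525 (t = 2.2847), x⁻ = (1.4003) → reset → x⁺ = (1.2902), jump to mode 0
Mode 0: guard c·x = 1.4661 hit at Δt = 0.1657 (t = 2.4504), x⁻ = (1.4661) → reset → x⁺ = (1.2175), jump to mode 1
Mode 1: guard c·x = 1.4003 hit at Δt = 0.7525 (t = 3.2029), x⁻ = (1.4003) → reset → x⁺ = (1.2902), jump to mode 0
Mode 0: guard c·x = 1.4661 hit at Δt = 0.1657 (t = 3.3685), x⁻ = (1.4661) → reset → x⁺ = (1.2175), jump to mode 1
Mode 1: flow for 0.3071 to horizon, guard not reached → x = (1.3077)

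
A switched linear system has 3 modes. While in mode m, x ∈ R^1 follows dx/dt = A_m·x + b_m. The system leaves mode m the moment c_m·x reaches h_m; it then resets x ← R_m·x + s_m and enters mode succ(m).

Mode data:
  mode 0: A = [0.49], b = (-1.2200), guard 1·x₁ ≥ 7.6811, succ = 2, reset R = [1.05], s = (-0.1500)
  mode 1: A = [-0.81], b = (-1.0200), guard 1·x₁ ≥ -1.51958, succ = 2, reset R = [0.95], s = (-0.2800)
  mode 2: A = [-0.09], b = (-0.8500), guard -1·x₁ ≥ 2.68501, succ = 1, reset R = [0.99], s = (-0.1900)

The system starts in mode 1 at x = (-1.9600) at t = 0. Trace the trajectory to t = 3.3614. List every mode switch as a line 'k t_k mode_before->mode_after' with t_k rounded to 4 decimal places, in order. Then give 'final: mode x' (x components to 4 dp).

1 1.2225 1->2
2 2.7001 2->1
final: 1 -2.1892

Mode 1: guard c·x = -1.5196 hit at Δt = 1.2225 (t = 1.2225), x⁻ = (-1.5196) → reset → x⁺ = (-1.7236), jump to mode 2
Mode 2: guard c·x = 2.6850 hit at Δt = 1.4776 (t = 2.7001), x⁻ = (-2.6850) → reset → x⁺ = (-2.8482), jump to mode 1
Mode 1: flow for 0.6613 to horizon, guard not reached → x = (-2.1892)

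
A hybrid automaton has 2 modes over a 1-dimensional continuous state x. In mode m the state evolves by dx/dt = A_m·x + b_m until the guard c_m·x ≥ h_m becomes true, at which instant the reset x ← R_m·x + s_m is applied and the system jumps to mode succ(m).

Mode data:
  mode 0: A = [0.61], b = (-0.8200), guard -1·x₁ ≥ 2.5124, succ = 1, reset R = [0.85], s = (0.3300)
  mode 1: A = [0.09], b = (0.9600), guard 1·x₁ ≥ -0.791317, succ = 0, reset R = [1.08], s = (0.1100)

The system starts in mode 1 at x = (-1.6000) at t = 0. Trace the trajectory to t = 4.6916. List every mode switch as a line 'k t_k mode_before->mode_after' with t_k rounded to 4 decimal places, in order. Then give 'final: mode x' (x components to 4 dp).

1 0.9493 1->0
2 1.9545 0->1
3 3.1586 1->0
4 4.1638 0->1
final: 1 -1.3745

Mode 1: guard c·x = -0.7913 hit at Δt = 0.9493 (t = 0.9493), x⁻ = (-0.7913) → reset → x⁺ = (-0.7446), jump to mode 0
Mode 0: guard c·x = 2.5124 hit at Δt = 1.0052 (t = 1.9545), x⁻ = (-2.5124) → reset → x⁺ = (-1.8055), jump to mode 1
Mode 1: guard c·x = -0.7913 hit at Δt = 1.2041 (t = 3.1586), x⁻ = (-0.7913) → reset → x⁺ = (-0.7446), jump to mode 0
Mode 0: guard c·x = 2.5124 hit at Δt = 1.0052 (t = 4.1638), x⁻ = (-2.5124) → reset → x⁺ = (-1.8055), jump to mode 1
Mode 1: flow for 0.5278 to horizon, guard not reached → x = (-1.3745)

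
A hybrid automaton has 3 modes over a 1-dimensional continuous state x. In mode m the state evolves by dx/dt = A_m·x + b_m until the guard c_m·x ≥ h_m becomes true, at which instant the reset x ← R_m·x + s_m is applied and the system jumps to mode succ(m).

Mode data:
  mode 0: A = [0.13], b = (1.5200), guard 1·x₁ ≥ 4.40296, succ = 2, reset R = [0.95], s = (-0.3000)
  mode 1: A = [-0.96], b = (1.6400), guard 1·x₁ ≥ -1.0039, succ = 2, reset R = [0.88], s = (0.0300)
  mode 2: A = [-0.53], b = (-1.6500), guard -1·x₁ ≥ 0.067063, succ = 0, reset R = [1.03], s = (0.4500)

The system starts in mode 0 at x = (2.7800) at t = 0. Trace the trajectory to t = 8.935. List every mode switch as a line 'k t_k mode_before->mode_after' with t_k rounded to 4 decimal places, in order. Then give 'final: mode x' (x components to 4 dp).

Mode 0: guard c·x = 4.4030 hit at Δt = 0.8176 (t = 0.8176), x⁻ = (4.4030) → reset → x⁺ = (3.8828), jump to mode 2
Mode 2: guard c·x = 0.0671 hit at Δt = 1.5688 (t = 2.3864), x⁻ = (-0.0671) → reset → x⁺ = (0.3809), jump to mode 0
Mode 0: guard c·x = 4.4030 hit at Δt = 2.2118 (t = 4.5982), x⁻ = (4.4030) → reset → x⁺ = (3.8828), jump to mode 2
Mode 2: guard c·x = 0.0671 hit at Δt = 1.5688 (t = 6.1670), x⁻ = (-0.0671) → reset → x⁺ = (0.3809), jump to mode 0
Mode 0: guard c·x = 4.4030 hit at Δt = 2.2118 (t = 8.3788), x⁻ = (4.4030) → reset → x⁺ = (3.8828), jump to mode 2
Mode 2: flow for 0.5562 to horizon, guard not reached → x = (2.0967)

1 0.8176 0->2
2 2.3864 2->0
3 4.5982 0->2
4 6.1670 2->0
5 8.3788 0->2
final: 2 2.0967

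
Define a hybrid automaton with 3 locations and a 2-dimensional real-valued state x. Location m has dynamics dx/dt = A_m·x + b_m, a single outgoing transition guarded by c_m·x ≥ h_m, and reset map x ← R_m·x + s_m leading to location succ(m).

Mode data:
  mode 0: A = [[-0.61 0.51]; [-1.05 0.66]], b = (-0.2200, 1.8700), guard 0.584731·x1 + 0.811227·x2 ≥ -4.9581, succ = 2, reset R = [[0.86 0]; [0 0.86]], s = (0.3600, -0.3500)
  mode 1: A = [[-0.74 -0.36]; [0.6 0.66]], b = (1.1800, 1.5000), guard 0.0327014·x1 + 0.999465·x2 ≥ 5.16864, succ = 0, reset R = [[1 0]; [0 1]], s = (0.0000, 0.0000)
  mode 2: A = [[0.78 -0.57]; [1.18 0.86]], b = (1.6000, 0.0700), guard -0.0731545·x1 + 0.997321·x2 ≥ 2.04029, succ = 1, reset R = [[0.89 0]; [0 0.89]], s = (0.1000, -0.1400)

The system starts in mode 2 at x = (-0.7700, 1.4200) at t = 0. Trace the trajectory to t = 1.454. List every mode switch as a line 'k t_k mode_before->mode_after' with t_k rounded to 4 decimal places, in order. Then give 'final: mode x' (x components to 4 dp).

Mode 2: guard c·x = 2.0403 hit at Δt = 0.8659 (t = 0.8659), x⁻ = (-0.6850, 1.9955) → reset → x⁺ = (-0.5096, 1.6360), jump to mode 1
Mode 1: flow for 0.5881 to horizon, guard not reached → x = (-0.1948, 3.3514)

1 0.8659 2->1
final: 1 -0.1948 3.3514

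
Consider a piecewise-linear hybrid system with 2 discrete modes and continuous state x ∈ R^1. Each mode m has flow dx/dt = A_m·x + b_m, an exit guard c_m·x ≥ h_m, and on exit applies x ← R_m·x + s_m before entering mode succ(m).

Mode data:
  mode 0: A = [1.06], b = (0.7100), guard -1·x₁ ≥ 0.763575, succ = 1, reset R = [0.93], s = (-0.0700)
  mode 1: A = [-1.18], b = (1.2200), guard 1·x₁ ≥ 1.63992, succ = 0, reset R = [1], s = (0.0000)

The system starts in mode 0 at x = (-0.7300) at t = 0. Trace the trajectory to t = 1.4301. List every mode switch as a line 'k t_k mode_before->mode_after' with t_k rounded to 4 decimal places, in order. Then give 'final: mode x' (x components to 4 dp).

1 0.4182 0->1
final: 1 0.4843

Mode 0: guard c·x = 0.7636 hit at Δt = 0.4182 (t = 0.4182), x⁻ = (-0.7636) → reset → x⁺ = (-0.7801), jump to mode 1
Mode 1: flow for 1.0119 to horizon, guard not reached → x = (0.4843)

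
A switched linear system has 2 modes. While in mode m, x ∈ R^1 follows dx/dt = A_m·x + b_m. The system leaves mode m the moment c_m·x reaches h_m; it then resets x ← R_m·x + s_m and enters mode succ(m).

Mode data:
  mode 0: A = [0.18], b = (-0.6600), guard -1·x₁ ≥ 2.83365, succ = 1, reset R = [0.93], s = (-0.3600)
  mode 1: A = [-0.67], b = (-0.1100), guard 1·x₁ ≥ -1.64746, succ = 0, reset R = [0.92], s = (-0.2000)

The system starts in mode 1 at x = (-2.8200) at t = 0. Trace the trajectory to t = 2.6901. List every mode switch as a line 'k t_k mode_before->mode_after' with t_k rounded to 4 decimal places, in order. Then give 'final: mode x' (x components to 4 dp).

1 0.8694 1->0
2 1.9179 0->1
final: 1 -1.8518

Mode 1: guard c·x = -1.6475 hit at Δt = 0.8694 (t = 0.8694), x⁻ = (-1.6475) → reset → x⁺ = (-1.7157), jump to mode 0
Mode 0: guard c·x = 2.8337 hit at Δt = 1.0485 (t = 1.9179), x⁻ = (-2.8337) → reset → x⁺ = (-2.9953), jump to mode 1
Mode 1: flow for 0.7722 to horizon, guard not reached → x = (-1.8518)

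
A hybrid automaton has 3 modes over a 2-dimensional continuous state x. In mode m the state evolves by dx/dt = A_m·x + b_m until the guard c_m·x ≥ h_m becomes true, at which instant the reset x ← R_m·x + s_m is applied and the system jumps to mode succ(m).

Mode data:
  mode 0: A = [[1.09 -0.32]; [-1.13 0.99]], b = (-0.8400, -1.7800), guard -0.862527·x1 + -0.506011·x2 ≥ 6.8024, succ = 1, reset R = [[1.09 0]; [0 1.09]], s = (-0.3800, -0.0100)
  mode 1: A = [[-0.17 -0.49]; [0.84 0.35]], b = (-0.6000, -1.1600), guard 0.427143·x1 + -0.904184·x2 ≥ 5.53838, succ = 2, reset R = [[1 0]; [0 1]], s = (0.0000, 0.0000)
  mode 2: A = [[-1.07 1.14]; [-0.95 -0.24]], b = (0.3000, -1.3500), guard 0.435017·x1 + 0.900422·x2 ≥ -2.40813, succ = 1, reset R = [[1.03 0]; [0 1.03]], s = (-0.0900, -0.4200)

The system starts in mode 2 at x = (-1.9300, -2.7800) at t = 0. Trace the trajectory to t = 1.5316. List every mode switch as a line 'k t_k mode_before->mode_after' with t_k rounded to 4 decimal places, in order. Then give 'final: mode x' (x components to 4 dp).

1 0.9353 2->1
final: 1 -1.3323 -4.4669

Mode 2: guard c·x = -2.4081 hit at Δt = 0.9353 (t = 0.9353), x⁻ = (-1.9763, -1.7196) → reset → x⁺ = (-2.1256, -2.1912), jump to mode 1
Mode 1: flow for 0.5963 to horizon, guard not reached → x = (-1.3323, -4.4669)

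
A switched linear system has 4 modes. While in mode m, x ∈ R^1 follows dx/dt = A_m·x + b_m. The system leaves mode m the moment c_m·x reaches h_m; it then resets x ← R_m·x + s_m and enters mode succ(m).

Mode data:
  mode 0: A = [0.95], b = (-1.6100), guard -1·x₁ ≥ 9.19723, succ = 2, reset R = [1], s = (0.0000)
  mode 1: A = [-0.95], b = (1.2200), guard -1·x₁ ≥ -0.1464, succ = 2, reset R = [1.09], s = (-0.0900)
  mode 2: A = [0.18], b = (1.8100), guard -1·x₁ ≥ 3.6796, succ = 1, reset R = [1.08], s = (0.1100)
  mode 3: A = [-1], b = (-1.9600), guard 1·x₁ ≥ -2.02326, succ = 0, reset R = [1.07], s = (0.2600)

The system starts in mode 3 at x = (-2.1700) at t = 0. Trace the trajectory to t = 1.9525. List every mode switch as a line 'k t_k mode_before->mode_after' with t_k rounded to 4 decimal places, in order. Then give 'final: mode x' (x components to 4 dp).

Mode 3: guard c·x = -2.0233 hit at Δt = 1.1999 (t = 1.1999), x⁻ = (-2.0233) → reset → x⁺ = (-1.9049), jump to mode 0
Mode 0: flow for 0.7526 to horizon, guard not reached → x = (-5.6637)

1 1.1999 3->0
final: 0 -5.6637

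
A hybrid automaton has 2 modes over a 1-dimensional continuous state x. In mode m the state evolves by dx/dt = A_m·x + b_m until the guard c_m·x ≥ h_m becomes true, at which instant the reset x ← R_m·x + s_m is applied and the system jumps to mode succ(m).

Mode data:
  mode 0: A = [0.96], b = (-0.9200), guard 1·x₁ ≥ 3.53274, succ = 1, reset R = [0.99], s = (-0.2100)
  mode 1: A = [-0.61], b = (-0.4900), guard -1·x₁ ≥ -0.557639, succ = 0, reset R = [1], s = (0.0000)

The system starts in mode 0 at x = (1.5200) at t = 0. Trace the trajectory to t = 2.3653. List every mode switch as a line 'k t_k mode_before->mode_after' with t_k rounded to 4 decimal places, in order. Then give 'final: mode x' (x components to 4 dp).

1 1.5859 0->1
final: 1 1.7396

Mode 0: guard c·x = 3.5327 hit at Δt = 1.5859 (t = 1.5859), x⁻ = (3.5327) → reset → x⁺ = (3.2874), jump to mode 1
Mode 1: flow for 0.7794 to horizon, guard not reached → x = (1.7396)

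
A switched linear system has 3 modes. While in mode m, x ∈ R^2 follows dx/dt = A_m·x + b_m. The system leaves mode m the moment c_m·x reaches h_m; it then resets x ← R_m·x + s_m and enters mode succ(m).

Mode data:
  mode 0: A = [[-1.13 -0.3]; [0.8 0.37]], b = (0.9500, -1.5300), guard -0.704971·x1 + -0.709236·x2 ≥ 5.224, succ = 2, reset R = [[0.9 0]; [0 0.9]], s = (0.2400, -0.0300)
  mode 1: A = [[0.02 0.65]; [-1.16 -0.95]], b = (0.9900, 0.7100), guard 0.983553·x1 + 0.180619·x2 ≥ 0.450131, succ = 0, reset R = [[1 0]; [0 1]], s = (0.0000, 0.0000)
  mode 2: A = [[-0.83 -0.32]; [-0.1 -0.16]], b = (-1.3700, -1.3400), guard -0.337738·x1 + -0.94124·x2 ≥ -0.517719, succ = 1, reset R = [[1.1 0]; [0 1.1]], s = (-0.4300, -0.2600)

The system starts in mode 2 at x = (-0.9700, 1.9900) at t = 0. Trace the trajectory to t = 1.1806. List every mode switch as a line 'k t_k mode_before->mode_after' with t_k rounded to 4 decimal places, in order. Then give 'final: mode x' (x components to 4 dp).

1 0.6242 2->1
final: 1 -1.0303 1.6151

Mode 2: guard c·x = -0.5177 hit at Δt = 0.6242 (t = 0.6242), x⁻ = (-1.4768, 1.0800) → reset → x⁺ = (-2.0545, 0.9279), jump to mode 1
Mode 1: flow for 0.5564 to horizon, guard not reached → x = (-1.0303, 1.6151)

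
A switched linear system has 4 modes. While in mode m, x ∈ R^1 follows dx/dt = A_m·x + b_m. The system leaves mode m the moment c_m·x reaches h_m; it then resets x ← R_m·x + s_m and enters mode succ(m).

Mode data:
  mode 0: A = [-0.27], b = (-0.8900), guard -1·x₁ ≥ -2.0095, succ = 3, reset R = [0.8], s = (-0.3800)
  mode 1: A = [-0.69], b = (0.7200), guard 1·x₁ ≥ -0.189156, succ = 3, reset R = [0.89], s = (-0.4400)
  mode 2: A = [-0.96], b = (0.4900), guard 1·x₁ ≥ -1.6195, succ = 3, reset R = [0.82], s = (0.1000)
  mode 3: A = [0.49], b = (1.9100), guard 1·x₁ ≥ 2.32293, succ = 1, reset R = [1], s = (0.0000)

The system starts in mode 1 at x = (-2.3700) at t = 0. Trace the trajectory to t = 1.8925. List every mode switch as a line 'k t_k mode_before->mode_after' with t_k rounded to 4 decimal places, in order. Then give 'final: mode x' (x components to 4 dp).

1 1.4762 1->3
final: 3 0.1360

Mode 1: guard c·x = -0.1892 hit at Δt = 1.4762 (t = 1.4762), x⁻ = (-0.1892) → reset → x⁺ = (-0.6083), jump to mode 3
Mode 3: flow for 0.4163 to horizon, guard not reached → x = (0.1360)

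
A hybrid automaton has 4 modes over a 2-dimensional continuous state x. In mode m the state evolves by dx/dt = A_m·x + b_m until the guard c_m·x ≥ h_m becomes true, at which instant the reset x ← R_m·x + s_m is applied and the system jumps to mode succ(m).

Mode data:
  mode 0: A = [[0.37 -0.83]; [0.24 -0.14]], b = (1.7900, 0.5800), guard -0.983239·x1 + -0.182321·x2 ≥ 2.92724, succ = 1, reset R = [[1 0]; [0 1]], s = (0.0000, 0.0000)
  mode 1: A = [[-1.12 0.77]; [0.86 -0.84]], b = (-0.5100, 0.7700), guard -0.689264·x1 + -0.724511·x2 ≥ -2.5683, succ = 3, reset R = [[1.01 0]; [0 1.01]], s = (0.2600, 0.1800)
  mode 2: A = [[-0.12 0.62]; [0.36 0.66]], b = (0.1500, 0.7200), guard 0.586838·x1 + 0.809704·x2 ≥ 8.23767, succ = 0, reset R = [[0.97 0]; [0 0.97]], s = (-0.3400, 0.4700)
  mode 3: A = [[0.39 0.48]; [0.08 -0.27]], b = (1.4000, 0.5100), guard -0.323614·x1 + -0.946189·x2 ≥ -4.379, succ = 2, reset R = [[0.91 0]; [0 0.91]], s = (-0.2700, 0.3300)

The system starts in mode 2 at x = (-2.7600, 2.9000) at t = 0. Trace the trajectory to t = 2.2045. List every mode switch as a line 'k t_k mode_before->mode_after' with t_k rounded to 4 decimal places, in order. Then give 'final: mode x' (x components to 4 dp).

1 1.4751 2->0
final: 0 -2.1219 8.3121

Mode 2: guard c·x = 8.2377 hit at Δt = 1.4751 (t = 1.4751), x⁻ = (2.2114, 8.5710) → reset → x⁺ = (1.8051, 8.7838), jump to mode 0
Mode 0: flow for 0.7294 to horizon, guard not reached → x = (-2.1219, 8.3121)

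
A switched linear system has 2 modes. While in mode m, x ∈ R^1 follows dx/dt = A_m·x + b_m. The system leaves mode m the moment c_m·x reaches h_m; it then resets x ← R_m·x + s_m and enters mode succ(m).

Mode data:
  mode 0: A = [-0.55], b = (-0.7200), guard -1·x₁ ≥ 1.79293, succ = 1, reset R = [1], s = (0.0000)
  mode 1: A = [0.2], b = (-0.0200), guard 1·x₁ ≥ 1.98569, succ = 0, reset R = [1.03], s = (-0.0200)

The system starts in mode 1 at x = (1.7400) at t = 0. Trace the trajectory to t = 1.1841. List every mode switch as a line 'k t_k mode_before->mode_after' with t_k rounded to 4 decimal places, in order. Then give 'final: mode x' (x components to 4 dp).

Mode 1: guard c·x = 1.9857 hit at Δt = 0.6980 (t = 0.6980), x⁻ = (1.9857) → reset → x⁺ = (2.0253), jump to mode 0
Mode 0: flow for 0.4861 to horizon, guard not reached → x = (1.2430)

1 0.6980 1->0
final: 0 1.2430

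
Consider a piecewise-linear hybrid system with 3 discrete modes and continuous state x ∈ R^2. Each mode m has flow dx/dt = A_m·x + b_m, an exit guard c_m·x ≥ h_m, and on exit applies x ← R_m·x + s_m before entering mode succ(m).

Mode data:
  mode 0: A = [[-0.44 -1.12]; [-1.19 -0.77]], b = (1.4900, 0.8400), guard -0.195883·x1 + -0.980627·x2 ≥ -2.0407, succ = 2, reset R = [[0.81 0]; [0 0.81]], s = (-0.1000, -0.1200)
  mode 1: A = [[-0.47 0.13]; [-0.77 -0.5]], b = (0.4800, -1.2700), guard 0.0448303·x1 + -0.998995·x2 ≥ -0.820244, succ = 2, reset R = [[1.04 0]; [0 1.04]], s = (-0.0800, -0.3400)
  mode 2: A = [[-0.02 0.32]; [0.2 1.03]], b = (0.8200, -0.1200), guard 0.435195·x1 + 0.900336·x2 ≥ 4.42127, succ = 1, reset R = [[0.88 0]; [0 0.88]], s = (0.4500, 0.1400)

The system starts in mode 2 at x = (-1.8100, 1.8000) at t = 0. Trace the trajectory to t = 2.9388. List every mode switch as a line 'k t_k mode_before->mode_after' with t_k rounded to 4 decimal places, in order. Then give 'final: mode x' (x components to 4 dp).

Mode 2: guard c·x = 4.4213 hit at Δt = 1.0873 (t = 1.0873), x⁻ = (0.1479, 4.8392) → reset → x⁺ = (0.5802, 4.3985), jump to mode 1
Mode 1: guard c·x = -0.8202 hit at Δt = 1.1089 (t = 2.1962), x⁻ = (1.0232, 0.8670) → reset → x⁺ = (0.9841, 0.5617), jump to mode 2
Mode 2: flow for 0.7426 to horizon, guard not reached → x = (1.7875, 1.3676)

1 1.0873 2->1
2 2.1962 1->2
final: 2 1.7875 1.3676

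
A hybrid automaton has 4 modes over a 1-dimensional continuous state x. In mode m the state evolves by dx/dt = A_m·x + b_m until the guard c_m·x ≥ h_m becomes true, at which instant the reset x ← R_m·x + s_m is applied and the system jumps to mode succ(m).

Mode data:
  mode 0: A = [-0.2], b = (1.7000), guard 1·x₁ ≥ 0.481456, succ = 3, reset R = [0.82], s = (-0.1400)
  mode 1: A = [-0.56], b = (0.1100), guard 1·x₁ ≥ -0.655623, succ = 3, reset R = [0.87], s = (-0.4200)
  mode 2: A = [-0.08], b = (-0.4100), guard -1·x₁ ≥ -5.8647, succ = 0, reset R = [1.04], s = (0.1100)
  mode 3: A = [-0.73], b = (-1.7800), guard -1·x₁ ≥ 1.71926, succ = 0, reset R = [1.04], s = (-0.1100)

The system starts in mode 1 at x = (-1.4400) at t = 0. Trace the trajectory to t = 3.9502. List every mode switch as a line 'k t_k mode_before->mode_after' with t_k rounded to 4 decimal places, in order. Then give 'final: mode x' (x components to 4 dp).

1 1.1654 1->3
2 2.1242 3->0
3 3.4235 0->3
final: 3 -0.6049

Mode 1: guard c·x = -0.6556 hit at Δt = 1.1654 (t = 1.1654), x⁻ = (-0.6556) → reset → x⁺ = (-0.9904), jump to mode 3
Mode 3: guard c·x = 1.7193 hit at Δt = 0.9588 (t = 2.1242), x⁻ = (-1.7193) → reset → x⁺ = (-1.8980), jump to mode 0
Mode 0: guard c·x = 0.4815 hit at Δt = 1.2993 (t = 3.4235), x⁻ = (0.4815) → reset → x⁺ = (0.2548), jump to mode 3
Mode 3: flow for 0.5267 to horizon, guard not reached → x = (-0.6049)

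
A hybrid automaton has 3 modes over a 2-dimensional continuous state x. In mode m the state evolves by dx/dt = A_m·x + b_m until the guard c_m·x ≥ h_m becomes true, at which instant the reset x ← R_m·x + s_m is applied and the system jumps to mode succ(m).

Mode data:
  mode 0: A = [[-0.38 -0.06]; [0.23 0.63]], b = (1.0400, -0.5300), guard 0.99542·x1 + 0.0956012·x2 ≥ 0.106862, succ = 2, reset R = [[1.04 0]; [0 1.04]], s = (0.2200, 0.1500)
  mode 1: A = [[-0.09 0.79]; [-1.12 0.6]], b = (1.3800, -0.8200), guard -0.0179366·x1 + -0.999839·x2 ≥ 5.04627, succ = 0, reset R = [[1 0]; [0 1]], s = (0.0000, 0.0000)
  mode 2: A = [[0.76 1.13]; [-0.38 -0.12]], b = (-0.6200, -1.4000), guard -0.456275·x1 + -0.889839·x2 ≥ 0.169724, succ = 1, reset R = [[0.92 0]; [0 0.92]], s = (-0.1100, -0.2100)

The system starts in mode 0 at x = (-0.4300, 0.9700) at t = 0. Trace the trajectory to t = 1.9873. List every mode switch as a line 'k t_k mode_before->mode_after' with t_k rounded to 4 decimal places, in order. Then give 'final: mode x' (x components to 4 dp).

Mode 0: guard c·x = 0.1069 hit at Δt = 0.4182 (t = 0.4182), x⁻ = (0.0127, 0.9854) → reset → x⁺ = (0.2332, 1.1748), jump to mode 2
Mode 2: guard c·x = 0.1697 hit at Δt = 0.9665 (t = 1.3847), x⁻ = (0.3763, -0.3837) → reset → x⁺ = (0.2362, -0.5630), jump to mode 1
Mode 1: flow for 0.6026 to horizon, guard not reached → x = (0.5204, -1.7432)

1 0.4182 0->2
2 1.3847 2->1
final: 1 0.5204 -1.7432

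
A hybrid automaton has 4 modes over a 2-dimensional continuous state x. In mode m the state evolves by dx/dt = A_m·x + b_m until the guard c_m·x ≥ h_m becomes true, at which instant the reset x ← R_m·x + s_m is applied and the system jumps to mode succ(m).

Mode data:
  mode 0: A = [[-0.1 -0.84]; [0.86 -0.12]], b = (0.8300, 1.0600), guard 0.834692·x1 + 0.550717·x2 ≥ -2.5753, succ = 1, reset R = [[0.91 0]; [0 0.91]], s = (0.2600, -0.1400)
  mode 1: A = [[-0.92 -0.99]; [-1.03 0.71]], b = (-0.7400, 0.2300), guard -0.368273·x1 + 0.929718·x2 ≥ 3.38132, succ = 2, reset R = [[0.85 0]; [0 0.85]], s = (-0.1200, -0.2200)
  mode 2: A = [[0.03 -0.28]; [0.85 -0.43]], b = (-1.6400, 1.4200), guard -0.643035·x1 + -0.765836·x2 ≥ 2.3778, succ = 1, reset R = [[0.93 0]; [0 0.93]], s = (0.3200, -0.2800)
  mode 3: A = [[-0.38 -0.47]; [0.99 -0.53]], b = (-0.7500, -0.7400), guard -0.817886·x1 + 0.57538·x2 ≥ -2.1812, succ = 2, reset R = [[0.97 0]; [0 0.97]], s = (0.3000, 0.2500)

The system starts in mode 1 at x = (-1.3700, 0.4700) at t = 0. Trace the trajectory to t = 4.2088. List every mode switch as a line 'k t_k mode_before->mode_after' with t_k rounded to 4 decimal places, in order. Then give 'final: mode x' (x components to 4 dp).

Mode 1: guard c·x = 3.3813 hit at Δt = 0.8147 (t = 0.8147), x⁻ = (-2.0057, 2.8425) → reset → x⁺ = (-1.8248, 2.1961), jump to mode 2
Mode 2: guard c·x = 2.3778 hit at Δt = 1.0775 (t = 1.8922), x⁻ = (-4.1023, 0.3397) → reset → x⁺ = (-3.4952, 0.0359), jump to mode 1
Mode 1: guard c·x = 3.3813 hit at Δt = 0.5685 (t = 2.4607), x⁻ = (-2.9680, 2.4613) → reset → x⁺ = (-2.6428, 1.8721), jump to mode 2
Mode 2: guard c·x = 2.3778 hit at Δt = 0.7374 (t = 3.1981), x⁻ = (-4.1706, 0.3970) → reset → x⁺ = (-3.5587, 0.0892), jump to mode 1
Mode 1: guard c·x = 3.3813 hit at Δt = 0.5386 (t = 3.7367), x⁻ = (-3.0325, 2.4357) → reset → x⁺ = (-2.6976, 1.8504), jump to mode 2
Mode 2: flow for 0.4721 to horizon, guard not reached → x = (-3.7045, 0.9453)

1 0.8147 1->2
2 1.8922 2->1
3 2.4607 1->2
4 3.1981 2->1
5 3.7367 1->2
final: 2 -3.7045 0.9453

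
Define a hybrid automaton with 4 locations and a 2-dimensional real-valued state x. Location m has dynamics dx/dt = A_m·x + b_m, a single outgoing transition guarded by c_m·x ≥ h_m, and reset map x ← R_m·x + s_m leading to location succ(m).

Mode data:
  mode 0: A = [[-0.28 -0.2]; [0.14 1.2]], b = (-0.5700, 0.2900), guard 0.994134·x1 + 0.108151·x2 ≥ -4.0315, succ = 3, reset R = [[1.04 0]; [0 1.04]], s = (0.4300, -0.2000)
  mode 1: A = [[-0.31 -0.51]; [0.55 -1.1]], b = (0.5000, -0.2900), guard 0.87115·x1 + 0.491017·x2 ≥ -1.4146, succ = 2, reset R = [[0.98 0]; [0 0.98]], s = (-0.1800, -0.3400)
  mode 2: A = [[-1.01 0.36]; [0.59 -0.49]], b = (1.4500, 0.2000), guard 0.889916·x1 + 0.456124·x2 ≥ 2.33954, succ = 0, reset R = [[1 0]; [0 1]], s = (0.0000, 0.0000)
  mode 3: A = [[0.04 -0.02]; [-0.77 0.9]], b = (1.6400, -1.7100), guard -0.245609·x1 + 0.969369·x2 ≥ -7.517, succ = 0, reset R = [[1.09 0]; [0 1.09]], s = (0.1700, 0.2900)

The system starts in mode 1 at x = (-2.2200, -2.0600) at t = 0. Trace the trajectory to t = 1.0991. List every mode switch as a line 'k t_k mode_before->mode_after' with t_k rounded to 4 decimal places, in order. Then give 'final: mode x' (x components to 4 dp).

Mode 1: guard c·x = -1.4146 hit at Δt = 0.7591 (t = 0.7591), x⁻ = (-0.8166, -1.4321) → reset → x⁺ = (-0.9803, -1.7435), jump to mode 2
Mode 2: flow for 0.3400 to horizon, guard not reached → x = (-0.4483, -1.5415)

1 0.7591 1->2
final: 2 -0.4483 -1.5415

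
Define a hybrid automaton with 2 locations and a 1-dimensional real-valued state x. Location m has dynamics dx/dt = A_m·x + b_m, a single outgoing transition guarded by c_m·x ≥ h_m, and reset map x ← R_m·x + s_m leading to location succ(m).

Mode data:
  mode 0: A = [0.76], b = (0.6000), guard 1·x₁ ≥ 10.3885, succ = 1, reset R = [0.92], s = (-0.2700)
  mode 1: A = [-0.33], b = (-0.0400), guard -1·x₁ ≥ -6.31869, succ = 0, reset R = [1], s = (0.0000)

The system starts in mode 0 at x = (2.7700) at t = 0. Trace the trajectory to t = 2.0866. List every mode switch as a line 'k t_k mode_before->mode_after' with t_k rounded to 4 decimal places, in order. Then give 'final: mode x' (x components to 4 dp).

Mode 0: guard c·x = 10.3885 hit at Δt = 1.5057 (t = 1.5057), x⁻ = (10.3885) → reset → x⁺ = (9.2874), jump to mode 1
Mode 1: flow for 0.5809 to horizon, guard not reached → x = (7.6462)

1 1.5057 0->1
final: 1 7.6462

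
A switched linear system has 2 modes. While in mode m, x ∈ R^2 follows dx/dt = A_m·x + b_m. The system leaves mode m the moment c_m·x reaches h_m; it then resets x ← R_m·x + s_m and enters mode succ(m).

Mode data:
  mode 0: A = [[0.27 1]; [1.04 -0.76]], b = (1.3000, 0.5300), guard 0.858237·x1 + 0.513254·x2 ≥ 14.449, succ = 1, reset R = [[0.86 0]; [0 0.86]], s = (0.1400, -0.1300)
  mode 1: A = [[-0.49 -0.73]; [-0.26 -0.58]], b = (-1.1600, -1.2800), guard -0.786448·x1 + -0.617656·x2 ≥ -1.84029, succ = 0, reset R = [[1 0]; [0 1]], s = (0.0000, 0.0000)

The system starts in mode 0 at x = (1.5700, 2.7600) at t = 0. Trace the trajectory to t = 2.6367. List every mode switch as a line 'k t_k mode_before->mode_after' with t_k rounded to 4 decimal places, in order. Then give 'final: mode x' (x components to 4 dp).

1 1.4598 0->1
final: 1 3.0061 0.9427

Mode 0: guard c·x = 14.4490 hit at Δt = 1.4598 (t = 1.4598), x⁻ = (12.2179, 7.7217) → reset → x⁺ = (10.6474, 6.5107), jump to mode 1
Mode 1: flow for 1.1769 to horizon, guard not reached → x = (3.0061, 0.9427)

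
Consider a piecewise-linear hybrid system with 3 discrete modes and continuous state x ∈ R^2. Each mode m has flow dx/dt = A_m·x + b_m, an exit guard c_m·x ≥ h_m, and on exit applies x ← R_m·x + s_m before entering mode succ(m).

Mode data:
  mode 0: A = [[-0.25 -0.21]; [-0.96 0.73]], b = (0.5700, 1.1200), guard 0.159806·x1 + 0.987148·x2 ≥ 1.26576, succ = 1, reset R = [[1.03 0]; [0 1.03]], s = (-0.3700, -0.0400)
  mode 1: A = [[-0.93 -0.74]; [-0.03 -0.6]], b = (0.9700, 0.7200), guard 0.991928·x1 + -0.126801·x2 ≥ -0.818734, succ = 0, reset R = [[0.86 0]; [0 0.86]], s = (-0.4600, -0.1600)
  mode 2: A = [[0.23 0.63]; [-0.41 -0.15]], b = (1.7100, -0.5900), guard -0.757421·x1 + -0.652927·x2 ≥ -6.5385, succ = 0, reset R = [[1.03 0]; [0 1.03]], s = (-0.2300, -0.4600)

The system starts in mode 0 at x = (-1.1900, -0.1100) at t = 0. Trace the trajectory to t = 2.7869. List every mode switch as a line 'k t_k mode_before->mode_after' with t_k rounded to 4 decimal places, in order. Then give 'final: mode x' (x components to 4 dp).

1 0.6095 0->1
2 1.2779 1->0
3 1.4235 0->1
4 2.2575 1->0
5 2.4008 0->1
final: 1 -0.9601 1.4001

Mode 0: guard c·x = 1.2658 hit at Δt = 0.6095 (t = 0.6095), x⁻ = (-0.7746, 1.4076) → reset → x⁺ = (-1.1679, 1.4099), jump to mode 1
Mode 1: guard c·x = -0.8187 hit at Δt = 0.6684 (t = 1.2779), x⁻ = (-0.6522, 1.3549) → reset → x⁺ = (-1.0209, 1.0052), jump to mode 0
Mode 0: guard c·x = 1.2658 hit at Δt = 0.1456 (t = 1.4235), x⁻ = (-0.9395, 1.4343) → reset → x⁺ = (-1.3377, 1.4374), jump to mode 1
Mode 1: guard c·x = -0.8187 hit at Δt = 0.8340 (t = 2.2575), x⁻ = (-0.6513, 1.3621) → reset → x⁺ = (-1.0201, 1.0114), jump to mode 0
Mode 0: guard c·x = 1.2658 hit at Δt = 0.1434 (t = 2.4008), x⁻ = (-0.9400, 1.4344) → reset → x⁺ = (-1.3382, 1.4374), jump to mode 1
Mode 1: flow for 0.3861 to horizon, guard not reached → x = (-0.9601, 1.4001)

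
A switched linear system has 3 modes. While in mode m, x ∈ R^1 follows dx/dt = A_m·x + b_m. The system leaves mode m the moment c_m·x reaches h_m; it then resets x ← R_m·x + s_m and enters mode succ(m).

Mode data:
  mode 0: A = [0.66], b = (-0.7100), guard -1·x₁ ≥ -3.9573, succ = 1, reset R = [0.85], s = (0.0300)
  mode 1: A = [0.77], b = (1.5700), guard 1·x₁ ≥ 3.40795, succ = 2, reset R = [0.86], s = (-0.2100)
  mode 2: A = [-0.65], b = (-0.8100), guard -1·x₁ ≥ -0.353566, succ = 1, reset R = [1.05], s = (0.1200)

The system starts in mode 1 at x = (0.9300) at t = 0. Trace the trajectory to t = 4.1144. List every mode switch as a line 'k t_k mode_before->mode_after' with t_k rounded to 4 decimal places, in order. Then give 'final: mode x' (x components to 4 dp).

1 0.7881 1->2
2 2.1853 2->1
3 3.1811 1->2
final: 2 0.9165

Mode 1: guard c·x = 3.4080 hit at Δt = 0.7881 (t = 0.7881), x⁻ = (3.4079) → reset → x⁺ = (2.7208), jump to mode 2
Mode 2: guard c·x = -0.3536 hit at Δt = 1.3972 (t = 2.1853), x⁻ = (0.3536) → reset → x⁺ = (0.4912), jump to mode 1
Mode 1: guard c·x = 3.4080 hit at Δt = 0.9958 (t = 3.1811), x⁻ = (3.4079) → reset → x⁺ = (2.7208), jump to mode 2
Mode 2: flow for 0.9333 to horizon, guard not reached → x = (0.9165)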